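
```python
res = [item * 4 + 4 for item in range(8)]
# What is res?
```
Trace:
  item=0
  item=1
  item=2
  item=3
  item=4
  item=5
  item=6
  item=7
  res=[4, 8, 12, 16, 20, 24, 28, 32]

Final answer: [4, 8, 12, 16, 20, 24, 28, 32]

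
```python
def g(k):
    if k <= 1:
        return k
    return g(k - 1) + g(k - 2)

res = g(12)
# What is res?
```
Call trace (a repeated sub-call is expanded the first time; later identical calls just restate its return value):
g(k=12)
  g(k=11)
    g(k=10)
      g(k=9)
        g(k=8)
          g(k=7)
            g(k=6)
              g(k=5)
                g(k=4)
                  g(k=3)
                    g(k=2)
                      g(k=1)
                      -> return 1
                      g(k=0)
                      -> return 0
                    -> return 1
                    g(k=1)
                    -> return 1
                  -> return 2
                  g(k=2) -> return 1  (same call as traced above)
                -> return 3
                g(k=3) -> return 2  (same call as traced above)
              -> return 5
              g(k=4) -> return 3  (same call as traced above)
            -> return 8
            g(k=5) -> return 5  (same call as traced above)
          -> return 13
          g(k=6) -> return 8  (same call as traced above)
        -> return 21
        g(k=7) -> return 13  (same call as traced above)
      -> return 34
      g(k=8) -> return 21  (same call as traced above)
    -> return 55
    g(k=9) -> return 34  (same call as traced above)
  -> return 89
  g(k=10) -> return 55  (same call as traced above)
-> return 144

Final answer: 144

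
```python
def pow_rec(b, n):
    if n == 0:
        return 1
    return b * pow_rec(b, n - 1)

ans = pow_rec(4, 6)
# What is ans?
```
Call trace:
pow_rec(b=4, n=6)
  pow_rec(b=4, n=5)
    pow_rec(b=4, n=4)
      pow_rec(b=4, n=3)
        pow_rec(b=4, n=2)
          pow_rec(b=4, n=1)
            pow_rec(b=4, n=0)
            -> return 1
          -> return 4
        -> return 16
      -> return 64
    -> return 256
  -> return 1024
-> return 4096

Final answer: 4096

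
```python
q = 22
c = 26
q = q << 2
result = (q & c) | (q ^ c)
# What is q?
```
Trace:
  q=22
  q=22, c=26
  q=88, c=26
  q=88, c=26, result=90

Final answer: 88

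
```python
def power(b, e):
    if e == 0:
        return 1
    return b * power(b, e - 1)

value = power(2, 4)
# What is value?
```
Call trace:
power(b=2, e=4)
  power(b=2, e=3)
    power(b=2, e=2)
      power(b=2, e=1)
        power(b=2, e=0)
        -> return 1
      -> return 2
    -> return 4
  -> return 8
-> return 16

Final answer: 16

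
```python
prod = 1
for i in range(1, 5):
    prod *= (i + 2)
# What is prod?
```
Trace:
  prod=1
  prod=3, i=1
  prod=12, i=2
  prod=60, i=3
  prod=360, i=4

Final answer: 360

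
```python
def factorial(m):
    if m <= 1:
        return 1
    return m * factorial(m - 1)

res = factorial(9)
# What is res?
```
Call trace:
factorial(m=9)
  factorial(m=8)
    factorial(m=7)
      factorial(m=6)
        factorial(m=5)
          factorial(m=4)
            factorial(m=3)
              factorial(m=2)
                factorial(m=1)
                -> return 1
              -> return 2
            -> return 6
          -> return 24
        -> return 120
      -> return 720
    -> return 5040
  -> return 40320
-> return 362880

Final answer: 362880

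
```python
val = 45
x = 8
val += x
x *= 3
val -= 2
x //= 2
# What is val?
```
Trace:
  val=45
  val=45, x=8
  val=53, x=8
  val=53, x=24
  val=51, x=24
  val=51, x=12

Final answer: 51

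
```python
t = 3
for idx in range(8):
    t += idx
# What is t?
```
Trace:
  t=3
  t=3, idx=0
  t=4, idx=1
  t=6, idx=2
  t=9, idx=3
  t=13, idx=4
  t=18, idx=5
  t=24, idx=6
  t=31, idx=7

Final answer: 31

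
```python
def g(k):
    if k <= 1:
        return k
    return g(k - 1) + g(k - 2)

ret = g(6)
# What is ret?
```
Call trace (a repeated sub-call is expanded the first time; later identical calls just restate its return value):
g(k=6)
  g(k=5)
    g(k=4)
      g(k=3)
        g(k=2)
          g(k=1)
          -> return 1
          g(k=0)
          -> return 0
        -> return 1
        g(k=1)
        -> return 1
      -> return 2
      g(k=2) -> return 1  (same call as traced above)
    -> return 3
    g(k=3) -> return 2  (same call as traced above)
  -> return 5
  g(k=4) -> return 3  (same call as traced above)
-> return 8

Final answer: 8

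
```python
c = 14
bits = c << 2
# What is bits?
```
Trace:
  c=14
  c=14, bits=56

Final answer: 56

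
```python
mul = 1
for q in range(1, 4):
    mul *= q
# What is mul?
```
Trace:
  mul=1
  mul=1, q=1
  mul=2, q=2
  mul=6, q=3

Final answer: 6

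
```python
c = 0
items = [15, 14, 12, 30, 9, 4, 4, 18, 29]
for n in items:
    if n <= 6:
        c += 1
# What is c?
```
Trace:
  c=0
  c=0, n=15
  c=0, n=14
  c=0, n=12
  c=0, n=30
  c=0, n=9
  c=1, n=4
  c=2, n=4
  c=2, n=18
  c=2, n=29

Final answer: 2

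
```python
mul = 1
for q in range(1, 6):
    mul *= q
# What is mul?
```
Trace:
  mul=1
  mul=1, q=1
  mul=2, q=2
  mul=6, q=3
  mul=24, q=4
  mul=120, q=5

Final answer: 120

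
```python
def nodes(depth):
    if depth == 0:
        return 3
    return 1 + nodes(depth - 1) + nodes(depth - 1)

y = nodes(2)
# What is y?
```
Call trace (a repeated sub-call is expanded the first time; later identical calls just restate its return value):
nodes(depth=2)
  nodes(depth=1)
    nodes(depth=0)
    -> return 3
    nodes(depth=0)
    -> return 3
  -> return 7
  nodes(depth=1) -> return 7  (same call as traced above)
-> return 15

Final answer: 15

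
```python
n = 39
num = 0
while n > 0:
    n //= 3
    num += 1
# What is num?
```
Trace:
  n=39
  n=39, num=0
  n=13, num=1
  n=4, num=2
  n=1, num=3
  n=0, num=4

Final answer: 4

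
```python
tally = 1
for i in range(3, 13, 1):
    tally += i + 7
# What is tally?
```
Trace:
  tally=1
  tally=11, i=3
  tally=22, i=4
  tally=34, i=5
  tally=47, i=6
  tally=61, i=7
  tally=76, i=8
  tally=92, i=9
  tally=109, i=10
  tally=127, i=11
  tally=146, i=12

Final answer: 146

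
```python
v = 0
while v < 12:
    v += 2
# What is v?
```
Trace:
  v=0
  v=2
  v=4
  v=6
  v=8
  v=10
  v=12

Final answer: 12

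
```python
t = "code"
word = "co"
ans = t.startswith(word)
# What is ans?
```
Trace:
  t='code'
  t='code', word='co'
  t='code', word='co', ans=True

Final answer: True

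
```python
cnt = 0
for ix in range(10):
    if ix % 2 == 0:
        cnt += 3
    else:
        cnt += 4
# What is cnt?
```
Trace:
  cnt=0
  cnt=3, ix=0
  cnt=7, ix=1
  cnt=10, ix=2
  cnt=14, ix=3
  cnt=17, ix=4
  cnt=21, ix=5
  cnt=24, ix=6
  cnt=28, ix=7
  cnt=31, ix=8
  cnt=35, ix=9

Final answer: 35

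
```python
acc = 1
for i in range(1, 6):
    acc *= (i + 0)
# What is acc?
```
Trace:
  acc=1
  acc=1, i=1
  acc=2, i=2
  acc=6, i=3
  acc=24, i=4
  acc=120, i=5

Final answer: 120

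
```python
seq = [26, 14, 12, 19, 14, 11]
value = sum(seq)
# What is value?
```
Trace:
  seq=[26, 14, 12, 19, 14, 11]
  seq=[26, 14, 12, 19, 14, 11], value=96

Final answer: 96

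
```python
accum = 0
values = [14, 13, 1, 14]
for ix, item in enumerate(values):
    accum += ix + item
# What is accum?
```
Trace:
  accum=0
  accum=14, ix=0, item=14
  accum=28, ix=1, item=13
  accum=31, ix=2, item=1
  accum=48, ix=3, item=14

Final answer: 48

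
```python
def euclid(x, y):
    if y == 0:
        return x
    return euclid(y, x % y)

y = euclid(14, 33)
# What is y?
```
Call trace:
euclid(x=14, y=33)
  euclid(x=33, y=14)
    euclid(x=14, y=5)
      euclid(x=5, y=4)
        euclid(x=4, y=1)
          euclid(x=1, y=0)
          -> return 1
        -> return 1
      -> return 1
    -> return 1
  -> return 1
-> return 1

Final answer: 1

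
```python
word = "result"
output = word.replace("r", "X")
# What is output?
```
Trace:
  word='result'
  word='result', output='Xesult'

Final answer: 'Xesult'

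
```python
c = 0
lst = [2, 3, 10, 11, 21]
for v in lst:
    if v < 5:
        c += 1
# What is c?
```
Trace:
  c=0
  c=1, v=2
  c=2, v=3
  c=2, v=10
  c=2, v=11
  c=2, v=21

Final answer: 2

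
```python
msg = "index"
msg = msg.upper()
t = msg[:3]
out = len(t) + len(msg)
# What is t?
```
Trace:
  msg='index'
  msg='INDEX'
  msg='INDEX', t='IND'
  msg='INDEX', t='IND', out=8

Final answer: 'IND'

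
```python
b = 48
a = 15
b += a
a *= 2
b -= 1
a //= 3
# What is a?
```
Trace:
  b=48
  b=48, a=15
  b=63, a=15
  b=63, a=30
  b=62, a=30
  b=62, a=10

Final answer: 10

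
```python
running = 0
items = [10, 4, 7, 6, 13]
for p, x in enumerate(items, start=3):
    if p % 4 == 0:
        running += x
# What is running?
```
Trace:
  running=0
  running=0, p=3, x=10
  running=4, p=4, x=4
  running=4, p=5, x=7
  running=4, p=6, x=6
  running=4, p=7, x=13

Final answer: 4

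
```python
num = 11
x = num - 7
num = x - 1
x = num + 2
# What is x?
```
Trace:
  num=11
  num=11, x=4
  num=3, x=4
  num=3, x=5

Final answer: 5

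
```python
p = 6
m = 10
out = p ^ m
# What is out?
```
Trace:
  p=6
  p=6, m=10
  p=6, m=10, out=12

Final answer: 12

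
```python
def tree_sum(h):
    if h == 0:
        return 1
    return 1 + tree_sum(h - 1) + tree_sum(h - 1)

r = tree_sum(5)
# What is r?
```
Call trace (a repeated sub-call is expanded the first time; later identical calls just restate its return value):
tree_sum(h=5)
  tree_sum(h=4)
    tree_sum(h=3)
      tree_sum(h=2)
        tree_sum(h=1)
          tree_sum(h=0)
          -> return 1
          tree_sum(h=0)
          -> return 1
        -> return 3
        tree_sum(h=1) -> return 3  (same call as traced above)
      -> return 7
      tree_sum(h=2) -> return 7  (same call as traced above)
    -> return 15
    tree_sum(h=3) -> return 15  (same call as traced above)
  -> return 31
  tree_sum(h=4) -> return 31  (same call as traced above)
-> return 63

Final answer: 63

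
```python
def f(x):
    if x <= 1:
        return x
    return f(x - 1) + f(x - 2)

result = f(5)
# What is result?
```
Call trace (a repeated sub-call is expanded the first time; later identical calls just restate its return value):
f(x=5)
  f(x=4)
    f(x=3)
      f(x=2)
        f(x=1)
        -> return 1
        f(x=0)
        -> return 0
      -> return 1
      f(x=1)
      -> return 1
    -> return 2
    f(x=2) -> return 1  (same call as traced above)
  -> return 3
  f(x=3) -> return 2  (same call as traced above)
-> return 5

Final answer: 5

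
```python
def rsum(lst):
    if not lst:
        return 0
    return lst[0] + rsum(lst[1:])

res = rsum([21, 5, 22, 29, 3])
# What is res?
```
Call trace:
rsum(lst=[21, 5, 22, 29, 3])
  rsum(lst=[5, 22, 29, 3])
    rsum(lst=[22, 29, 3])
      rsum(lst=[29, 3])
        rsum(lst=[3])
          rsum(lst=[])
          -> return 0
        -> return 3
      -> return 32
    -> return 54
  -> return 59
-> return 80

Final answer: 80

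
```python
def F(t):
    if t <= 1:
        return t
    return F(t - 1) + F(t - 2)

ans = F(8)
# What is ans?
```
Call trace (a repeated sub-call is expanded the first time; later identical calls just restate its return value):
F(t=8)
  F(t=7)
    F(t=6)
      F(t=5)
        F(t=4)
          F(t=3)
            F(t=2)
              F(t=1)
              -> return 1
              F(t=0)
              -> return 0
            -> return 1
            F(t=1)
            -> return 1
          -> return 2
          F(t=2) -> return 1  (same call as traced above)
        -> return 3
        F(t=3) -> return 2  (same call as traced above)
      -> return 5
      F(t=4) -> return 3  (same call as traced above)
    -> return 8
    F(t=5) -> return 5  (same call as traced above)
  -> return 13
  F(t=6) -> return 8  (same call as traced above)
-> return 21

Final answer: 21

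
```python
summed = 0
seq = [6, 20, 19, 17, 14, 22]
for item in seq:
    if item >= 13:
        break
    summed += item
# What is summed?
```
Trace:
  summed=0
  summed=6, item=6
  summed=6, item=20

Final answer: 6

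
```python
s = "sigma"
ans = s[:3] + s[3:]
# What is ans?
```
Trace:
  s='sigma'
  s='sigma', ans='sigma'

Final answer: 'sigma'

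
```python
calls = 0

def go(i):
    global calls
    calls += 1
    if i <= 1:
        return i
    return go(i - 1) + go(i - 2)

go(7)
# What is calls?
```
Call trace (a repeated sub-call is expanded the first time; later identical calls just restate its return value):
go(i=7)
  go(i=6)
    go(i=5)
      go(i=4)
        go(i=3)
          go(i=2)
            go(i=1)
            -> return 1
            go(i=0)
            -> return 0
          -> return 1
          go(i=1)
          -> return 1
        -> return 2
        go(i=2) -> return 1  (same call as traced above)
      -> return 3
      go(i=3) -> return 2  (same call as traced above)
    -> return 5
    go(i=4) -> return 3  (same call as traced above)
  -> return 8
  go(i=5) -> return 5  (same call as traced above)
-> return 13

calls is incremented once per call, so count the calls in each subtree. Let C(i) = number of calls made by go(i).
C(0) = C(1) = 1 (base case, no recursion); C(i) = 1 + C(i - 1) + C(i - 2) otherwise.
C(2) = 1 + C(1) + C(0) = 1 + 1 + 1 = 3
C(3) = 1 + C(2) + C(1) = 1 + 3 + 1 = 5
C(4) = 1 + C(3) + C(2) = 1 + 5 + 3 = 9
C(5) = 1 + C(4) + C(3) = 1 + 9 + 5 = 15
C(6) = 1 + C(5) + C(4) = 1 + 15 + 9 = 25
C(7) = 1 + C(6) + C(5) = 1 + 25 + 15 = 41
calls = C(7) = 41

Final answer: 41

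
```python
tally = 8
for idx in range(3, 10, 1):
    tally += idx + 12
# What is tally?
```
Trace:
  tally=8
  tally=23, idx=3
  tally=39, idx=4
  tally=56, idx=5
  tally=74, idx=6
  tally=93, idx=7
  tally=113, idx=8
  tally=134, idx=9

Final answer: 134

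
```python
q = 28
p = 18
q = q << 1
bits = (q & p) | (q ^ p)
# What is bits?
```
Trace:
  q=28
  q=28, p=18
  q=56, p=18
  q=56, p=18, bits=58

Final answer: 58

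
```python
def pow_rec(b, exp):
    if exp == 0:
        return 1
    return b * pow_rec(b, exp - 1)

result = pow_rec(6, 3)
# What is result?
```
Call trace:
pow_rec(b=6, exp=3)
  pow_rec(b=6, exp=2)
    pow_rec(b=6, exp=1)
      pow_rec(b=6, exp=0)
      -> return 1
    -> return 6
  -> return 36
-> return 216

Final answer: 216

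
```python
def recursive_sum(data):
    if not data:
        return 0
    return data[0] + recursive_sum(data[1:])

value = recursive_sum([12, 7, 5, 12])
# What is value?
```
Call trace:
recursive_sum(data=[12, 7, 5, 12])
  recursive_sum(data=[7, 5, 12])
    recursive_sum(data=[5, 12])
      recursive_sum(data=[12])
        recursive_sum(data=[])
        -> return 0
      -> return 12
    -> return 17
  -> return 24
-> return 36

Final answer: 36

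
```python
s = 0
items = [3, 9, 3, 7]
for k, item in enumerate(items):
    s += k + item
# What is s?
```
Trace:
  s=0
  s=3, k=0, item=3
  s=13, k=1, item=9
  s=18, k=2, item=3
  s=28, k=3, item=7

Final answer: 28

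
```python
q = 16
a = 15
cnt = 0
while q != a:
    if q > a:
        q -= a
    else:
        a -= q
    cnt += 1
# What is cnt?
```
Trace:
  q=16
  q=16, a=15
  q=16, a=15, cnt=0
  q=1, a=15, cnt=1
  q=1, a=14, cnt=2
  q=1, a=13, cnt=3
  q=1, a=12, cnt=4
  q=1, a=11, cnt=5
  q=1, a=10, cnt=6
  q=1, a=9, cnt=7
  q=1, a=8, cnt=8
  q=1, a=7, cnt=9
  q=1, a=6, cnt=10
  q=1, a=5, cnt=11
  q=1, a=4, cnt=12
  q=1, a=3, cnt=13
  q=1, a=2, cnt=14
  q=1, a=1, cnt=15

Final answer: 15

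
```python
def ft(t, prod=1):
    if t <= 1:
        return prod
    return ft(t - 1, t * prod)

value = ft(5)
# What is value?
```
Call trace:
ft(t=5, prod=1)
  ft(t=4, prod=5)
    ft(t=3, prod=20)
      ft(t=2, prod=60)
        ft(t=1, prod=120)
        -> return 120
      -> return 120
    -> return 120
  -> return 120
-> return 120

Final answer: 120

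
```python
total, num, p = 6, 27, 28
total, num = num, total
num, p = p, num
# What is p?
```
Trace:
  total=6, num=27, p=28
  total=27, num=6, p=28
  total=27, num=28, p=6

Final answer: 6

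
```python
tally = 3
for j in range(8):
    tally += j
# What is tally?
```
Trace:
  tally=3
  tally=3, j=0
  tally=4, j=1
  tally=6, j=2
  tally=9, j=3
  tally=13, j=4
  tally=18, j=5
  tally=24, j=6
  tally=31, j=7

Final answer: 31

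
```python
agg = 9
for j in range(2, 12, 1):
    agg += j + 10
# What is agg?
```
Trace:
  agg=9
  agg=21, j=2
  agg=34, j=3
  agg=48, j=4
  agg=63, j=5
  agg=79, j=6
  agg=96, j=7
  agg=114, j=8
  agg=133, j=9
  agg=153, j=10
  agg=174, j=11

Final answer: 174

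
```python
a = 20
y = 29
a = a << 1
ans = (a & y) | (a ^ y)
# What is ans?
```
Trace:
  a=20
  a=20, y=29
  a=40, y=29
  a=40, y=29, ans=61

Final answer: 61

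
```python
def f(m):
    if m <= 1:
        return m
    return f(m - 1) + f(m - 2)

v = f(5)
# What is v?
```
Call trace (a repeated sub-call is expanded the first time; later identical calls just restate its return value):
f(m=5)
  f(m=4)
    f(m=3)
      f(m=2)
        f(m=1)
        -> return 1
        f(m=0)
        -> return 0
      -> return 1
      f(m=1)
      -> return 1
    -> return 2
    f(m=2) -> return 1  (same call as traced above)
  -> return 3
  f(m=3) -> return 2  (same call as traced above)
-> return 5

Final answer: 5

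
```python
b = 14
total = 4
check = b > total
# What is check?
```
Trace:
  b=14
  b=14, total=4
  b=14, total=4, check=True

Final answer: True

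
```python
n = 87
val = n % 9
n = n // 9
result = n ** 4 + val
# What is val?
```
Trace:
  n=87
  n=87, val=6
  n=9, val=6
  n=9, val=6, result=6567

Final answer: 6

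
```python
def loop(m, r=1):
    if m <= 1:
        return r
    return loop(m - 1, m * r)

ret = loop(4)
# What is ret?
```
Call trace:
loop(m=4, r=1)
  loop(m=3, r=4)
    loop(m=2, r=12)
      loop(m=1, r=24)
      -> return 24
    -> return 24
  -> return 24
-> return 24

Final answer: 24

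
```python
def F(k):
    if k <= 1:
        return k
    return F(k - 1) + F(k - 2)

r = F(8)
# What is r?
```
Call trace (a repeated sub-call is expanded the first time; later identical calls just restate its return value):
F(k=8)
  F(k=7)
    F(k=6)
      F(k=5)
        F(k=4)
          F(k=3)
            F(k=2)
              F(k=1)
              -> return 1
              F(k=0)
              -> return 0
            -> return 1
            F(k=1)
            -> return 1
          -> return 2
          F(k=2) -> return 1  (same call as traced above)
        -> return 3
        F(k=3) -> return 2  (same call as traced above)
      -> return 5
      F(k=4) -> return 3  (same call as traced above)
    -> return 8
    F(k=5) -> return 5  (same call as traced above)
  -> return 13
  F(k=6) -> return 8  (same call as traced above)
-> return 21

Final answer: 21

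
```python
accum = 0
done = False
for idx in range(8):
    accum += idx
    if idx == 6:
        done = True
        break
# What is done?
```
Trace:
  accum=0
  accum=0, done=False
  accum=0, done=False, idx=0
  accum=1, done=False, idx=1
  accum=3, done=False, idx=2
  accum=6, done=False, idx=3
  accum=10, done=False, idx=4
  accum=15, done=False, idx=5
  accum=21, done=True, idx=6

Final answer: True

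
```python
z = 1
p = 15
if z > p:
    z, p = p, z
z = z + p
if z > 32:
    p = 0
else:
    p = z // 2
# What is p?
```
Trace:
  z=1
  z=1, p=15
  z=1, p=15
  z=16, p=15
  z=16, p=8

Final answer: 8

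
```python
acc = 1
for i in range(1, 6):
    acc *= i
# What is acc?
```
Trace:
  acc=1
  acc=1, i=1
  acc=2, i=2
  acc=6, i=3
  acc=24, i=4
  acc=120, i=5

Final answer: 120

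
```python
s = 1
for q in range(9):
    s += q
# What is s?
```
Trace:
  s=1
  s=1, q=0
  s=2, q=1
  s=4, q=2
  s=7, q=3
  s=11, q=4
  s=16, q=5
  s=22, q=6
  s=29, q=7
  s=37, q=8

Final answer: 37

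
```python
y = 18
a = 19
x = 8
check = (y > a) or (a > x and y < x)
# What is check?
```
Trace:
  y=18
  y=18, a=19
  y=18, a=19, x=8
  y=18, a=19, x=8, check=False

Final answer: False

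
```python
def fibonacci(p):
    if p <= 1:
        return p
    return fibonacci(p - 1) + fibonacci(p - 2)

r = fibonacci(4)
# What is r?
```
Call trace (a repeated sub-call is expanded the first time; later identical calls just restate its return value):
fibonacci(p=4)
  fibonacci(p=3)
    fibonacci(p=2)
      fibonacci(p=1)
      -> return 1
      fibonacci(p=0)
      -> return 0
    -> return 1
    fibonacci(p=1)
    -> return 1
  -> return 2
  fibonacci(p=2) -> return 1  (same call as traced above)
-> return 3

Final answer: 3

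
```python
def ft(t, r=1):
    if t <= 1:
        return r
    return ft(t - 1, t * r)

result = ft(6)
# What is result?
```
Call trace:
ft(t=6, r=1)
  ft(t=5, r=6)
    ft(t=4, r=30)
      ft(t=3, r=120)
        ft(t=2, r=360)
          ft(t=1, r=720)
          -> return 720
        -> return 720
      -> return 720
    -> return 720
  -> return 720
-> return 720

Final answer: 720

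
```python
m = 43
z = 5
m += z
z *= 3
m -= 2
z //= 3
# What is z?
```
Trace:
  m=43
  m=43, z=5
  m=48, z=5
  m=48, z=15
  m=46, z=15
  m=46, z=5

Final answer: 5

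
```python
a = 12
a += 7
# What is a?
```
Trace:
  a=12
  a=19

Final answer: 19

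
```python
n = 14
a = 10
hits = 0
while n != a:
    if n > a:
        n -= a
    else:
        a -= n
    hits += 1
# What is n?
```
Trace:
  n=14
  n=14, a=10
  n=14, a=10, hits=0
  n=4, a=10, hits=1
  n=4, a=6, hits=2
  n=4, a=2, hits=3
  n=2, a=2, hits=4

Final answer: 2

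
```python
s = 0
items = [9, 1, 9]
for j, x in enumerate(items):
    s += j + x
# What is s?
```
Trace:
  s=0
  s=9, j=0, x=9
  s=11, j=1, x=1
  s=22, j=2, x=9

Final answer: 22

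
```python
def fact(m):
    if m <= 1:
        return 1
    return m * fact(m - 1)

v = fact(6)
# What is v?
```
Call trace:
fact(m=6)
  fact(m=5)
    fact(m=4)
      fact(m=3)
        fact(m=2)
          fact(m=1)
          -> return 1
        -> return 2
      -> return 6
    -> return 24
  -> return 120
-> return 720

Final answer: 720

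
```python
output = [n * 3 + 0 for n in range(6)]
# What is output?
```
Trace:
  n=0
  n=1
  n=2
  n=3
  n=4
  n=5
  output=[0, 3, 6, 9, 12, 15]

Final answer: [0, 3, 6, 9, 12, 15]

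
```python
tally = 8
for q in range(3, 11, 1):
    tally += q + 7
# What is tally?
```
Trace:
  tally=8
  tally=18, q=3
  tally=29, q=4
  tally=41, q=5
  tally=54, q=6
  tally=68, q=7
  tally=83, q=8
  tally=99, q=9
  tally=116, q=10

Final answer: 116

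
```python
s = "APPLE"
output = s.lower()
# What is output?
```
Trace:
  s='APPLE'
  s='APPLE', output='apple'

Final answer: 'apple'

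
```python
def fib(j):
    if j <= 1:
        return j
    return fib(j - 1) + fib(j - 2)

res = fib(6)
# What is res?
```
Call trace (a repeated sub-call is expanded the first time; later identical calls just restate its return value):
fib(j=6)
  fib(j=5)
    fib(j=4)
      fib(j=3)
        fib(j=2)
          fib(j=1)
          -> return 1
          fib(j=0)
          -> return 0
        -> return 1
        fib(j=1)
        -> return 1
      -> return 2
      fib(j=2) -> return 1  (same call as traced above)
    -> return 3
    fib(j=3) -> return 2  (same call as traced above)
  -> return 5
  fib(j=4) -> return 3  (same call as traced above)
-> return 8

Final answer: 8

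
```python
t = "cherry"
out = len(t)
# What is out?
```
Trace:
  t='cherry'
  t='cherry', out=6

Final answer: 6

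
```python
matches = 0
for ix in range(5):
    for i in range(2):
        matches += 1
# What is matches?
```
Trace:
  matches=0
  matches=1, ix=0, i=0
  matches=2, ix=0, i=1
  matches=3, ix=1, i=0
  matches=4, ix=1, i=1
  matches=5, ix=2, i=0
  matches=6, ix=2, i=1
  matches=7, ix=3, i=0
  matches=8, ix=3, i=1
  matches=9, ix=4, i=0
  matches=10, ix=4, i=1

Final answer: 10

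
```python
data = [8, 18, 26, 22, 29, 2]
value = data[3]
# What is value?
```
Trace:
  data=[8, 18, 26, 22, 29, 2]
  data=[8, 18, 26, 22, 29, 2], value=22

Final answer: 22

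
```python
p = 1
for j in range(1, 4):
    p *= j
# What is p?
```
Trace:
  p=1
  p=1, j=1
  p=2, j=2
  p=6, j=3

Final answer: 6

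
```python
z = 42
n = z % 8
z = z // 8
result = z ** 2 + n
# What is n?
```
Trace:
  z=42
  z=42, n=2
  z=5, n=2
  z=5, n=2, result=27

Final answer: 2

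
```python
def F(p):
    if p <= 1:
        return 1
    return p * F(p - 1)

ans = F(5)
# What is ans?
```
Call trace:
F(p=5)
  F(p=4)
    F(p=3)
      F(p=2)
        F(p=1)
        -> return 1
      -> return 2
    -> return 6
  -> return 24
-> return 120

Final answer: 120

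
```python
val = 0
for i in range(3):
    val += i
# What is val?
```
Trace:
  val=0
  val=0, i=0
  val=1, i=1
  val=3, i=2

Final answer: 3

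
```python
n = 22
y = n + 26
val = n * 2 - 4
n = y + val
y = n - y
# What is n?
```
Trace:
  n=22
  n=22, y=48
  n=22, y=48, val=40
  n=88, y=48, val=40
  n=88, y=40, val=40

Final answer: 88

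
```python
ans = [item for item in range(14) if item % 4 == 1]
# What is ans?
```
Trace:
  item=0
  item=1
  item=2
  item=3
  item=4
  item=5
  item=6
  item=7
  item=8
  item=9
  item=10
  item=11
  item=12
  item=13
  ans=[1, 5, 9, 13]

Final answer: [1, 5, 9, 13]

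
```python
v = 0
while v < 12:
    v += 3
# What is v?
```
Trace:
  v=0
  v=3
  v=6
  v=9
  v=12

Final answer: 12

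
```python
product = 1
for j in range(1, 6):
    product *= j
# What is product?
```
Trace:
  product=1
  product=1, j=1
  product=2, j=2
  product=6, j=3
  product=24, j=4
  product=120, j=5

Final answer: 120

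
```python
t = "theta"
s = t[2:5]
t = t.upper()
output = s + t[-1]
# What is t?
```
Trace:
  t='theta'
  t='theta', s='eta'
  t='THETA', s='eta'
  t='THETA', s='eta', output='etaA'

Final answer: 'THETA'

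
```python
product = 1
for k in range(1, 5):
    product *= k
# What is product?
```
Trace:
  product=1
  product=1, k=1
  product=2, k=2
  product=6, k=3
  product=24, k=4

Final answer: 24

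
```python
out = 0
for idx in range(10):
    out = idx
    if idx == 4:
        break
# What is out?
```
Trace:
  out=0
  out=0, idx=0
  out=1, idx=1
  out=2, idx=2
  out=3, idx=3
  out=4, idx=4

Final answer: 4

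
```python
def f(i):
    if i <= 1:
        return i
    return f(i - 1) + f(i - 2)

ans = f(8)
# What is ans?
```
Call trace (a repeated sub-call is expanded the first time; later identical calls just restate its return value):
f(i=8)
  f(i=7)
    f(i=6)
      f(i=5)
        f(i=4)
          f(i=3)
            f(i=2)
              f(i=1)
              -> return 1
              f(i=0)
              -> return 0
            -> return 1
            f(i=1)
            -> return 1
          -> return 2
          f(i=2) -> return 1  (same call as traced above)
        -> return 3
        f(i=3) -> return 2  (same call as traced above)
      -> return 5
      f(i=4) -> return 3  (same call as traced above)
    -> return 8
    f(i=5) -> return 5  (same call as traced above)
  -> return 13
  f(i=6) -> return 8  (same call as traced above)
-> return 21

Final answer: 21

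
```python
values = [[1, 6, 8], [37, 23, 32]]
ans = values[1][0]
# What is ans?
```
Trace:
  values=[[1, 6, 8], [37, 23, 32]]
  values=[[1, 6, 8], [37, 23, 32]], ans=37

Final answer: 37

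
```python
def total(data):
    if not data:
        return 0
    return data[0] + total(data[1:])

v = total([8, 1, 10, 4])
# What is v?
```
Call trace:
total(data=[8, 1, 10, 4])
  total(data=[1, 10, 4])
    total(data=[10, 4])
      total(data=[4])
        total(data=[])
        -> return 0
      -> return 4
    -> return 14
  -> return 15
-> return 23

Final answer: 23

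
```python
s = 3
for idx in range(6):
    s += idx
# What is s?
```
Trace:
  s=3
  s=3, idx=0
  s=4, idx=1
  s=6, idx=2
  s=9, idx=3
  s=13, idx=4
  s=18, idx=5

Final answer: 18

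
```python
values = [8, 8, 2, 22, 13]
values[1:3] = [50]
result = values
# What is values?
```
Trace:
  values=[8, 8, 2, 22, 13]
  values=[8, 50, 22, 13]
  values=[8, 50, 22, 13], result=[8, 50, 22, 13]

Final answer: [8, 50, 22, 13]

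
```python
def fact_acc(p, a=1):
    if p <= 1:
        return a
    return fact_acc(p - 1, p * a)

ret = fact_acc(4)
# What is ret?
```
Call trace:
fact_acc(p=4, a=1)
  fact_acc(p=3, a=4)
    fact_acc(p=2, a=12)
      fact_acc(p=1, a=24)
      -> return 24
    -> return 24
  -> return 24
-> return 24

Final answer: 24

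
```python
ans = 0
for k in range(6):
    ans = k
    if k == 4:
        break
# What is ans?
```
Trace:
  ans=0
  ans=0, k=0
  ans=1, k=1
  ans=2, k=2
  ans=3, k=3
  ans=4, k=4

Final answer: 4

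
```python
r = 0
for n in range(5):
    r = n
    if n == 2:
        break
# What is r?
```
Trace:
  r=0
  r=0, n=0
  r=1, n=1
  r=2, n=2

Final answer: 2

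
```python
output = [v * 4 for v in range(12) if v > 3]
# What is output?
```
Trace:
  v=0
  v=1
  v=2
  v=3
  v=4
  v=5
  v=6
  v=7
  v=8
  v=9
  v=10
  v=11
  output=[16, 20, 24, 28, 32, 36, 40, 44]

Final answer: [16, 20, 24, 28, 32, 36, 40, 44]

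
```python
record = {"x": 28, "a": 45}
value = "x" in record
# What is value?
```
Trace:
  record={'x': 28, 'a': 45}
  record={'x': 28, 'a': 45}, value=True

Final answer: True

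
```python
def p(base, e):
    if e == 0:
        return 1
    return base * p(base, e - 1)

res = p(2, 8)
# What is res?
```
Call trace:
p(base=2, e=8)
  p(base=2, e=7)
    p(base=2, e=6)
      p(base=2, e=5)
        p(base=2, e=4)
          p(base=2, e=3)
            p(base=2, e=2)
              p(base=2, e=1)
                p(base=2, e=0)
                -> return 1
              -> return 2
            -> return 4
          -> return 8
        -> return 16
      -> return 32
    -> return 64
  -> return 128
-> return 256

Final answer: 256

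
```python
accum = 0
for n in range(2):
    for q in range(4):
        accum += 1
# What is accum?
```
Trace:
  accum=0
  accum=1, n=0, q=0
  accum=2, n=0, q=1
  accum=3, n=0, q=2
  accum=4, n=0, q=3
  accum=5, n=1, q=0
  accum=6, n=1, q=1
  accum=7, n=1, q=2
  accum=8, n=1, q=3

Final answer: 8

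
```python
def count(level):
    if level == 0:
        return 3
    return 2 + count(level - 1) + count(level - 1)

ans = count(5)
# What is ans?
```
Call trace (a repeated sub-call is expanded the first time; later identical calls just restate its return value):
count(level=5)
  count(level=4)
    count(level=3)
      count(level=2)
        count(level=1)
          count(level=0)
          -> return 3
          count(level=0)
          -> return 3
        -> return 8
        count(level=1) -> return 8  (same call as traced above)
      -> return 18
      count(level=2) -> return 18  (same call as traced above)
    -> return 38
    count(level=3) -> return 38  (same call as traced above)
  -> return 78
  count(level=4) -> return 78  (same call as traced above)
-> return 158

Final answer: 158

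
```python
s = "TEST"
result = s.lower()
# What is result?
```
Trace:
  s='TEST'
  s='TEST', result='test'

Final answer: 'test'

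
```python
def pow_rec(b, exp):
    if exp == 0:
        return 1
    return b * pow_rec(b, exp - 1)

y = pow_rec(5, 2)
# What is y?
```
Call trace:
pow_rec(b=5, exp=2)
  pow_rec(b=5, exp=1)
    pow_rec(b=5, exp=0)
    -> return 1
  -> return 5
-> return 25

Final answer: 25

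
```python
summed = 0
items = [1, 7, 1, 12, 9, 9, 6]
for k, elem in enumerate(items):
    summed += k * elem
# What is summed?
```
Trace:
  summed=0
  summed=0, k=0, elem=1
  summed=7, k=1, elem=7
  summed=9, k=2, elem=1
  summed=45, k=3, elem=12
  summed=81, k=4, elem=9
  summed=126, k=5, elem=9
  summed=162, k=6, elem=6

Final answer: 162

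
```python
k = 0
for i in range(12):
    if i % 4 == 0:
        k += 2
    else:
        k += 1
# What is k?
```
Trace:
  k=0
  k=2, i=0
  k=3, i=1
  k=4, i=2
  k=5, i=3
  k=7, i=4
  k=8, i=5
  k=9, i=6
  k=10, i=7
  k=12, i=8
  k=13, i=9
  k=14, i=10
  k=15, i=11

Final answer: 15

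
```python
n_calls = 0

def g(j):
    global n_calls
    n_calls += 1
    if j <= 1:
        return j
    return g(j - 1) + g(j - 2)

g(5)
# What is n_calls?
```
Call trace (a repeated sub-call is expanded the first time; later identical calls just restate its return value):
g(j=5)
  g(j=4)
    g(j=3)
      g(j=2)
        g(j=1)
        -> return 1
        g(j=0)
        -> return 0
      -> return 1
      g(j=1)
      -> return 1
    -> return 2
    g(j=2) -> return 1  (same call as traced above)
  -> return 3
  g(j=3) -> return 2  (same call as traced above)
-> return 5

n_calls is incremented once per call, so count the calls in each subtree. Let C(j) = number of calls made by g(j).
C(0) = C(1) = 1 (base case, no recursion); C(j) = 1 + C(j - 1) + C(j - 2) otherwise.
C(2) = 1 + C(1) + C(0) = 1 + 1 + 1 = 3
C(3) = 1 + C(2) + C(1) = 1 + 3 + 1 = 5
C(4) = 1 + C(3) + C(2) = 1 + 5 + 3 = 9
C(5) = 1 + C(4) + C(3) = 1 + 9 + 5 = 15
n_calls = C(5) = 15

Final answer: 15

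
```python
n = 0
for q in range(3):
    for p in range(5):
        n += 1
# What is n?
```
Trace:
  n=0
  n=1, q=0, p=0
  n=2, q=0, p=1
  n=3, q=0, p=2
  n=4, q=0, p=3
  n=5, q=0, p=4
  n=6, q=1, p=0
  n=7, q=1, p=1
  n=8, q=1, p=2
  n=9, q=1, p=3
  n=10, q=1, p=4
  n=11, q=2, p=0
  n=12, q=2, p=1
  n=13, q=2, p=2
  n=14, q=2, p=3
  n=15, q=2, p=4

Final answer: 15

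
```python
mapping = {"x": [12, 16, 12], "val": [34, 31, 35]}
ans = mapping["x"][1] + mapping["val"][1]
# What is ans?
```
Trace:
  mapping={'x': [12, 16, 12], 'val': [34, 31, 35]}
  mapping={'x': [12, 16, 12], 'val': [34, 31, 35]}, ans=47

Final answer: 47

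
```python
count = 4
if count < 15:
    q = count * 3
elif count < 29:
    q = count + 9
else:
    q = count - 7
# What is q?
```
Trace:
  count=4
  count=4, q=12

Final answer: 12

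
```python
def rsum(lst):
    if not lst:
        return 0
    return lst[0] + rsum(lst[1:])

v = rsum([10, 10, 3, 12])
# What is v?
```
Call trace:
rsum(lst=[10, 10, 3, 12])
  rsum(lst=[10, 3, 12])
    rsum(lst=[3, 12])
      rsum(lst=[12])
        rsum(lst=[])
        -> return 0
      -> return 12
    -> return 15
  -> return 25
-> return 35

Final answer: 35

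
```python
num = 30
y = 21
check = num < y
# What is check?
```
Trace:
  num=30
  num=30, y=21
  num=30, y=21, check=False

Final answer: False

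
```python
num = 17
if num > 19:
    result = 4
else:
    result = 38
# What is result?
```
Trace:
  num=17
  num=17, result=38

Final answer: 38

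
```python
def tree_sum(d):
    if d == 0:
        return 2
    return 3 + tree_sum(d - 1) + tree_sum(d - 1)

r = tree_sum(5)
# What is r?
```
Call trace (a repeated sub-call is expanded the first time; later identical calls just restate its return value):
tree_sum(d=5)
  tree_sum(d=4)
    tree_sum(d=3)
      tree_sum(d=2)
        tree_sum(d=1)
          tree_sum(d=0)
          -> return 2
          tree_sum(d=0)
          -> return 2
        -> return 7
        tree_sum(d=1) -> return 7  (same call as traced above)
      -> return 17
      tree_sum(d=2) -> return 17  (same call as traced above)
    -> return 37
    tree_sum(d=3) -> return 37  (same call as traced above)
  -> return 77
  tree_sum(d=4) -> return 77  (same call as traced above)
-> return 157

Final answer: 157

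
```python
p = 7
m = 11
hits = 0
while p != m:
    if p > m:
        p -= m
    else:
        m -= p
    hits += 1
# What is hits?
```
Trace:
  p=7
  p=7, m=11
  p=7, m=11, hits=0
  p=7, m=4, hits=1
  p=3, m=4, hits=2
  p=3, m=1, hits=3
  p=2, m=1, hits=4
  p=1, m=1, hits=5

Final answer: 5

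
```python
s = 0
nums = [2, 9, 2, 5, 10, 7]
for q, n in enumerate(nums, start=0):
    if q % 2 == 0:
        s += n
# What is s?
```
Trace:
  s=0
  s=2, q=0, n=2
  s=2, q=1, n=9
  s=4, q=2, n=2
  s=4, q=3, n=5
  s=14, q=4, n=10
  s=14, q=5, n=7

Final answer: 14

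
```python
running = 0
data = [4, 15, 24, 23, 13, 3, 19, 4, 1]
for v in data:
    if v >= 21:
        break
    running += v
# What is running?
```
Trace:
  running=0
  running=4, v=4
  running=19, v=15
  running=19, v=24

Final answer: 19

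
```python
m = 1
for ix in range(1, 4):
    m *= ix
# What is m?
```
Trace:
  m=1
  m=1, ix=1
  m=2, ix=2
  m=6, ix=3

Final answer: 6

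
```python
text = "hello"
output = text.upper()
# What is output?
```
Trace:
  text='hello'
  text='hello', output='HELLO'

Final answer: 'HELLO'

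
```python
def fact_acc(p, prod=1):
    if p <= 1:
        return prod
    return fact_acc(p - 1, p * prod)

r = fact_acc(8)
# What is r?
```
Call trace:
fact_acc(p=8, prod=1)
  fact_acc(p=7, prod=8)
    fact_acc(p=6, prod=56)
      fact_acc(p=5, prod=336)
        fact_acc(p=4, prod=1680)
          fact_acc(p=3, prod=6720)
            fact_acc(p=2, prod=20160)
              fact_acc(p=1, prod=40320)
              -> return 40320
            -> return 40320
          -> return 40320
        -> return 40320
      -> return 40320
    -> return 40320
  -> return 40320
-> return 40320

Final answer: 40320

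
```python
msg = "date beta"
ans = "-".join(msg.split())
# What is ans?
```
Trace:
  msg='date beta'
  msg='date beta', ans='date-beta'

Final answer: 'date-beta'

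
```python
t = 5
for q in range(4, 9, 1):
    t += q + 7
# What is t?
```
Trace:
  t=5
  t=16, q=4
  t=28, q=5
  t=41, q=6
  t=55, q=7
  t=70, q=8

Final answer: 70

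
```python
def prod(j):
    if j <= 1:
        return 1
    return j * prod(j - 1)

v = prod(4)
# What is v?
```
Call trace:
prod(j=4)
  prod(j=3)
    prod(j=2)
      prod(j=1)
      -> return 1
    -> return 2
  -> return 6
-> return 24

Final answer: 24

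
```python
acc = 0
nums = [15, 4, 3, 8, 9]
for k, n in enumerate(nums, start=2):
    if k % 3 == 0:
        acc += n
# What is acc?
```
Trace:
  acc=0
  acc=0, k=2, n=15
  acc=4, k=3, n=4
  acc=4, k=4, n=3
  acc=4, k=5, n=8
  acc=13, k=6, n=9

Final answer: 13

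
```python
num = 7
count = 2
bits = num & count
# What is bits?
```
Trace:
  num=7
  num=7, count=2
  num=7, count=2, bits=2

Final answer: 2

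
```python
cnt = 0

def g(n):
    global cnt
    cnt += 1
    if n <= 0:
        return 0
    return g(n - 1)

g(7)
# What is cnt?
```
Call trace:
g(n=7)
  g(n=6)
    g(n=5)
      g(n=4)
        g(n=3)
          g(n=2)
            g(n=1)
              g(n=0)
              -> return 0
            -> return 0
          -> return 0
        -> return 0
      -> return 0
    -> return 0
  -> return 0
-> return 0

cnt is incremented once per call. g is entered once for each n = 7, 6, 5, 4, 3, 2, 1, 0 (the n <= 0 call returns without recursing), i.e. 7 + 1 calls.
cnt = 8

Final answer: 8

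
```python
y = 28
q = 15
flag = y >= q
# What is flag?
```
Trace:
  y=28
  y=28, q=15
  y=28, q=15, flag=True

Final answer: True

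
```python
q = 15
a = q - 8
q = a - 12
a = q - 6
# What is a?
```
Trace:
  q=15
  q=15, a=7
  q=-5, a=7
  q=-5, a=-11

Final answer: -11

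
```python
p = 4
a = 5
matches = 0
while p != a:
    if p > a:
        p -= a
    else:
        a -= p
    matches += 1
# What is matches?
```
Trace:
  p=4
  p=4, a=5
  p=4, a=5, matches=0
  p=4, a=1, matches=1
  p=3, a=1, matches=2
  p=2, a=1, matches=3
  p=1, a=1, matches=4

Final answer: 4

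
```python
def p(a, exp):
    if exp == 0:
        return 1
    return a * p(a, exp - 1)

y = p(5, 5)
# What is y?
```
Call trace:
p(a=5, exp=5)
  p(a=5, exp=4)
    p(a=5, exp=3)
      p(a=5, exp=2)
        p(a=5, exp=1)
          p(a=5, exp=0)
          -> return 1
        -> return 5
      -> return 25
    -> return 125
  -> return 625
-> return 3125

Final answer: 3125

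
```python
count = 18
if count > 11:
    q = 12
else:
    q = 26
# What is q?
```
Trace:
  count=18
  count=18, q=12

Final answer: 12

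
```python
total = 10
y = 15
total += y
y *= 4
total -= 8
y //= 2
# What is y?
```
Trace:
  total=10
  total=10, y=15
  total=25, y=15
  total=25, y=60
  total=17, y=60
  total=17, y=30

Final answer: 30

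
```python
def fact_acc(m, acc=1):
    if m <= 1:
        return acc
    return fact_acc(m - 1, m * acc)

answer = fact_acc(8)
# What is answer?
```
Call trace:
fact_acc(m=8, acc=1)
  fact_acc(m=7, acc=8)
    fact_acc(m=6, acc=56)
      fact_acc(m=5, acc=336)
        fact_acc(m=4, acc=1680)
          fact_acc(m=3, acc=6720)
            fact_acc(m=2, acc=20160)
              fact_acc(m=1, acc=40320)
              -> return 40320
            -> return 40320
          -> return 40320
        -> return 40320
      -> return 40320
    -> return 40320
  -> return 40320
-> return 40320

Final answer: 40320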